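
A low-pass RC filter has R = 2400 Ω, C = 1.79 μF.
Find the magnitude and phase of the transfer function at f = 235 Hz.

Step 1 — Angular frequency: ω = 2π·235 = 1477 rad/s.
Step 2 — Transfer function: H(jω) = 1/(1 + jωRC).
Step 3 — Denominator: 1 + jωRC = 1 + j·1477·2400·1.79e-06 = 1 + j6.343.
Step 4 — H = 0.02425 - j0.1538.
Step 5 — Magnitude: |H| = 0.1557 (-16.2 dB); phase: φ = -81.0°.

|H| = 0.1557 (-16.2 dB), φ = -81.0°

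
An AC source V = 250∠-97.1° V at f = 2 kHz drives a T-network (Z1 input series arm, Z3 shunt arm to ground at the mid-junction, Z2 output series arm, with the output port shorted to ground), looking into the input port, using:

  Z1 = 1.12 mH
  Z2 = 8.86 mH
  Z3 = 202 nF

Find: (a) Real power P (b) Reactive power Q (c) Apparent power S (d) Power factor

Step 1 — Angular frequency: ω = 2π·f = 2π·2000 = 1.257e+04 rad/s.
Step 2 — Component impedances:
  Z1: Z = jωL = j·1.257e+04·0.00112 = 0 + j14.07 Ω
  Z2: Z = jωL = j·1.257e+04·0.00886 = 0 + j111.3 Ω
  Z3: Z = 1/(jωC) = -j/(ω·C) = 0 - j393.9 Ω
Step 3 — With the output port shorted to ground, the output series arm Z2 runs from the junction to ground; the shunt arm Z3 also runs from the junction to ground. They appear in parallel: Z3 || Z2 = 0 + j155.2 Ω.
Step 4 — Series with input arm Z1: Z_in = Z1 + (Z3 || Z2) = 0 + j169.3 Ω = 169.3∠90.0° Ω.
Step 5 — Source phasor: V = 250∠-97.1° V = -30.9 - j248.1 V.
Step 6 — Current: I = V / Z = -1.466 + j0.1825 A = 1.477∠172.9° A.
Step 7 — Complex power: S = V·I* = 0 + j369.2 VA.
Step 8 — Real power: P = Re(S) = 0 W.
Step 9 — Reactive power: Q = Im(S) = 369.2 VAR.
Step 10 — Apparent power: |S| = 369.2 VA.
Step 11 — Power factor: PF = P/|S| = 0 (lagging).

(a) P = 0 W  (b) Q = 369.2 VAR  (c) S = 369.2 VA  (d) PF = 0 (lagging)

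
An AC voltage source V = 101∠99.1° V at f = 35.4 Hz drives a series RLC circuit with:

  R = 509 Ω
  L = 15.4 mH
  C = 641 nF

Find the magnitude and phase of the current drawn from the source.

Step 1 — Angular frequency: ω = 2π·f = 2π·35.4 = 222.4 rad/s.
Step 2 — Component impedances:
  R: Z = R = 509 Ω
  L: Z = jωL = j·222.4·0.0154 = 0 + j3.425 Ω
  C: Z = 1/(jωC) = -j/(ω·C) = 0 - j7014 Ω
Step 3 — Series combination: Z_total = R + L + C = 509 - j7010 Ω = 7029∠-85.8° Ω.
Step 4 — Source phasor: V = 101∠99.1° V = -15.97 + j99.73 V.
Step 5 — Ohm's law: I = V / Z_total = (-15.97 + j99.73) / (509 - j7010) = -0.01432 - j0.001239 A.
Step 6 — Convert to polar: |I| = 0.01437 A, ∠I = -175.1°.

I = 0.01437∠-175.1° A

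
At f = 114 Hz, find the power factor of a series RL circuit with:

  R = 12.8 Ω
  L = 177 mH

Step 1 — Angular frequency: ω = 2π·f = 2π·114 = 716.3 rad/s.
Step 2 — Component impedances:
  R: Z = R = 12.8 Ω
  L: Z = jωL = j·716.3·0.177 = 0 + j126.8 Ω
Step 3 — Series combination: Z_total = R + L = 12.8 + j126.8 Ω = 127.4∠84.2° Ω.
Step 4 — Power factor: PF = cos(φ) = Re(Z)/|Z| = 12.8/127.43 = 0.1004.
Step 5 — Type: Im(Z) = 126.8 ⇒ lagging (phase φ = 84.2°).

PF = 0.1004 (lagging, φ = 84.2°)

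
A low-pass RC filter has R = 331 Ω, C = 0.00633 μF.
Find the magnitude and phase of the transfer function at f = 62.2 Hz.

Step 1 — Angular frequency: ω = 2π·62.2 = 390.8 rad/s.
Step 2 — Transfer function: H(jω) = 1/(1 + jωRC).
Step 3 — Denominator: 1 + jωRC = 1 + j·390.8·331·6.33e-09 = 1 + j0.0008188.
Step 4 — H = 1 - j0.0008188.
Step 5 — Magnitude: |H| = 1 (-0.0 dB); phase: φ = -0.0°.

|H| = 1 (-0.0 dB), φ = -0.0°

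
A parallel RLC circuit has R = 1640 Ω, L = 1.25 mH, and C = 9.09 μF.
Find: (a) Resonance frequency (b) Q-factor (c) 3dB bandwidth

Step 1 — Resonance: ω₀ = 1/√(LC) = 1/√(0.00125·9.09e-06) = 9381 rad/s.
Step 2 — f₀ = ω₀/(2π) = 1493 Hz.
Step 3 — Parallel Q: Q = R/(ω₀L) = 1640/(9381·0.00125) = 139.9.
Step 4 — Bandwidth: Δω = ω₀/Q = 67.08 rad/s; BW = Δω/(2π) = 10.68 Hz.

(a) f₀ = 1493 Hz  (b) Q = 139.9  (c) BW = 10.68 Hz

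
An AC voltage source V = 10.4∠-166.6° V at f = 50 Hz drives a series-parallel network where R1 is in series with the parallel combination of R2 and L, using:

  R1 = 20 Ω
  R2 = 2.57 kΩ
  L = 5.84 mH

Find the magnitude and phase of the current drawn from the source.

Step 1 — Angular frequency: ω = 2π·f = 2π·50 = 314.2 rad/s.
Step 2 — Component impedances:
  R1: Z = R = 20 Ω
  R2: Z = R = 2570 Ω
  L: Z = jωL = j·314.2·0.00584 = 0 + j1.835 Ω
Step 3 — Parallel branch: R2 || L = 1/(1/R2 + 1/L) = 0.00131 + j1.835 Ω.
Step 4 — Series with R1: Z_total = R1 + (R2 || L) = 20 + j1.835 Ω = 20.09∠5.2° Ω.
Step 5 — Source phasor: V = 10.4∠-166.6° V = -10.12 - j2.41 V.
Step 6 — Ohm's law: I = V / Z_total = (-10.12 - j2.41) / (20 + j1.835) = -0.5126 - j0.07349 A.
Step 7 — Convert to polar: |I| = 0.5178 A, ∠I = -171.8°.

I = 0.5178∠-171.8° A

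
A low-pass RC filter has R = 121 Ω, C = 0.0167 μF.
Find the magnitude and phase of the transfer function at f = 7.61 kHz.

Step 1 — Angular frequency: ω = 2π·7610 = 4.782e+04 rad/s.
Step 2 — Transfer function: H(jω) = 1/(1 + jωRC).
Step 3 — Denominator: 1 + jωRC = 1 + j·4.782e+04·121·1.67e-08 = 1 + j0.09662.
Step 4 — H = 0.9908 - j0.09573.
Step 5 — Magnitude: |H| = 0.9954 (-0.0 dB); phase: φ = -5.5°.

|H| = 0.9954 (-0.0 dB), φ = -5.5°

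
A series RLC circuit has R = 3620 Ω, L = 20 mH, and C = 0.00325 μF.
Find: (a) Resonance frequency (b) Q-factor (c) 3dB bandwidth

Step 1 — Resonance condition Im(Z)=0 gives ω₀ = 1/√(LC).
Step 2 — ω₀ = 1/√(0.02·3.25e-09) = 1.24e+05 rad/s.
Step 3 — f₀ = ω₀/(2π) = 1.974e+04 Hz.
Step 4 — Series Q: Q = ω₀L/R = 1.24e+05·0.02/3620 = 0.6853.
Step 5 — 3dB bandwidth: Δω = ω₀/Q = 1.81e+05 rad/s; BW = Δω/(2π) = 2.881e+04 Hz.

(a) f₀ = 1.974e+04 Hz  (b) Q = 0.6853  (c) BW = 2.881e+04 Hz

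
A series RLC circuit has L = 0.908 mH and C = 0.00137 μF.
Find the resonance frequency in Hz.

Step 1 — Resonance condition Im(Z)=0 gives ω₀ = 1/√(LC).
Step 2 — ω₀ = 1/√(0.000908·1.37e-09) = 8.966e+05 rad/s.
Step 3 — f₀ = ω₀/(2π) = 1.427e+05 Hz.

f₀ = 1.427e+05 Hz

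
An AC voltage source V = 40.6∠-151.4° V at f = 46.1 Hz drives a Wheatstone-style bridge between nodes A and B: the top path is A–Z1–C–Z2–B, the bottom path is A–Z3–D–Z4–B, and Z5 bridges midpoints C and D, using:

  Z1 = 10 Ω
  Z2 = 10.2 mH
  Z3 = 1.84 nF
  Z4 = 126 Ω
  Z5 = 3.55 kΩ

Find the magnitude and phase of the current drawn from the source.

Step 1 — Angular frequency: ω = 2π·f = 2π·46.1 = 289.7 rad/s.
Step 2 — Component impedances:
  Z1: Z = R = 10 Ω
  Z2: Z = jωL = j·289.7·0.0102 = 0 + j2.954 Ω
  Z3: Z = 1/(jωC) = -j/(ω·C) = 0 - j1.876e+06 Ω
  Z4: Z = R = 126 Ω
  Z5: Z = R = 3550 Ω
Step 3 — Bridge requires nodal analysis (the Z5 bridge couples midpoints C and D, so the two paths cannot be reduced to a simple series/parallel combination). Setting node B to ground and injecting 1 A at node A, the 3-node admittance system at A, C, D solves to V_A = Z_AB = 10 + j2.954 Ω = 10.43∠16.5° Ω.
Step 4 — Source phasor: V = 40.6∠-151.4° V = -35.65 - j19.43 V.
Step 5 — Ohm's law: I = V / Z_total = (-35.65 - j19.43) / (10 + j2.954) = -3.806 - j0.8189 A.
Step 6 — Convert to polar: |I| = 3.893 A, ∠I = -167.9°.

I = 3.893∠-167.9° A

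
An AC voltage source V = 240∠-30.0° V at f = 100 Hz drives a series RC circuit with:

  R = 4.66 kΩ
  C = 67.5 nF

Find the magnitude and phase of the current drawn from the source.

Step 1 — Angular frequency: ω = 2π·f = 2π·100 = 628.3 rad/s.
Step 2 — Component impedances:
  R: Z = R = 4660 Ω
  C: Z = 1/(jωC) = -j/(ω·C) = 0 - j2.358e+04 Ω
Step 3 — Series combination: Z_total = R + C = 4660 - j2.358e+04 Ω = 2.403e+04∠-78.8° Ω.
Step 4 — Source phasor: V = 240∠-30.0° V = 207.8 - j120 V.
Step 5 — Ohm's law: I = V / Z_total = (207.8 - j120) / (4660 - j2.358e+04) = 0.006575 + j0.007516 A.
Step 6 — Convert to polar: |I| = 0.009986 A, ∠I = 48.8°.

I = 0.009986∠48.8° A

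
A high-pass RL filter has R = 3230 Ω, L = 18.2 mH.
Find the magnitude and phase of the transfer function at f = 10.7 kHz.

Step 1 — Angular frequency: ω = 2π·1.07e+04 = 6.723e+04 rad/s.
Step 2 — Transfer function: H(jω) = jωL/(R + jωL).
Step 3 — Numerator jωL = j·1224; denominator R + jωL = 3230 + j1224.
Step 4 — H = 0.1255 + j0.3313.
Step 5 — Magnitude: |H| = 0.3543 (-9.0 dB); phase: φ = 69.3°.

|H| = 0.3543 (-9.0 dB), φ = 69.3°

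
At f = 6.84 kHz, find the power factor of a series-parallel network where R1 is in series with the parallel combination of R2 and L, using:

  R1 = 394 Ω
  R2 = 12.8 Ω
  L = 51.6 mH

Step 1 — Angular frequency: ω = 2π·f = 2π·6840 = 4.298e+04 rad/s.
Step 2 — Component impedances:
  R1: Z = R = 394 Ω
  R2: Z = R = 12.8 Ω
  L: Z = jωL = j·4.298e+04·0.0516 = 0 + j2218 Ω
Step 3 — Parallel branch: R2 || L = 1/(1/R2 + 1/L) = 12.8 + j0.07388 Ω.
Step 4 — Series with R1: Z_total = R1 + (R2 || L) = 406.8 + j0.07388 Ω = 406.8∠0.0° Ω.
Step 5 — Power factor: PF = cos(φ) = Re(Z)/|Z| = 406.8/406.8 = 1.
Step 6 — Type: Im(Z) = 0.07388 ⇒ lagging (phase φ = 0.0°).

PF = 1 (lagging, φ = 0.0°)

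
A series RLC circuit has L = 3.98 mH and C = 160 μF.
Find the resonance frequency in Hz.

Step 1 — Resonance condition Im(Z)=0 gives ω₀ = 1/√(LC).
Step 2 — ω₀ = 1/√(0.00398·0.00016) = 1253 rad/s.
Step 3 — f₀ = ω₀/(2π) = 199.4 Hz.

f₀ = 199.4 Hz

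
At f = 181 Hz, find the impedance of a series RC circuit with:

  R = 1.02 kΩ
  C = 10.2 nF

Step 1 — Angular frequency: ω = 2π·f = 2π·181 = 1137 rad/s.
Step 2 — Component impedances:
  R: Z = R = 1020 Ω
  C: Z = 1/(jωC) = -j/(ω·C) = 0 - j8.621e+04 Ω
Step 3 — Series combination: Z_total = R + C = 1020 - j8.621e+04 Ω = 8.621e+04∠-89.3° Ω.

Z = 1020 - j8.621e+04 Ω = 8.621e+04∠-89.3° Ω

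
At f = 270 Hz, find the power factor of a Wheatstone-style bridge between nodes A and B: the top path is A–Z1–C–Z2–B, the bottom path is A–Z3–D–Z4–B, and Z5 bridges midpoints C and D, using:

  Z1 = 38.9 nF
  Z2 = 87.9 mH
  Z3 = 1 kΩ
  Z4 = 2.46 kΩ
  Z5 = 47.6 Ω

Step 1 — Angular frequency: ω = 2π·f = 2π·270 = 1696 rad/s.
Step 2 — Component impedances:
  Z1: Z = 1/(jωC) = -j/(ω·C) = 0 - j1.515e+04 Ω
  Z2: Z = jωL = j·1696·0.0879 = 0 + j149.1 Ω
  Z3: Z = R = 1000 Ω
  Z4: Z = R = 2460 Ω
  Z5: Z = R = 47.6 Ω
Step 3 — Bridge requires nodal analysis (the Z5 bridge couples midpoints C and D, so the two paths cannot be reduced to a simple series/parallel combination). Setting node B to ground and injecting 1 A at node A, the 3-node admittance system at A, C, D solves to V_A = Z_AB = 1050 + j71.1 Ω = 1052∠3.9° Ω.
Step 4 — Power factor: PF = cos(φ) = Re(Z)/|Z| = 1049.9/1052.3 = 0.9977.
Step 5 — Type: Im(Z) = 71.1 ⇒ lagging (phase φ = 3.9°).

PF = 0.9977 (lagging, φ = 3.9°)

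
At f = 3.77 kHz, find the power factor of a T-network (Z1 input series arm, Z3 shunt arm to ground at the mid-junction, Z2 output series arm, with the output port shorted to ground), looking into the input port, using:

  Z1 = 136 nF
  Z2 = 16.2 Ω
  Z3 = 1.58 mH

Step 1 — Angular frequency: ω = 2π·f = 2π·3770 = 2.369e+04 rad/s.
Step 2 — Component impedances:
  Z1: Z = 1/(jωC) = -j/(ω·C) = 0 - j310.4 Ω
  Z2: Z = R = 16.2 Ω
  Z3: Z = jωL = j·2.369e+04·0.00158 = 0 + j37.43 Ω
Step 3 — With the output port shorted to ground, the output series arm Z2 runs from the junction to ground; the shunt arm Z3 also runs from the junction to ground. They appear in parallel: Z3 || Z2 = 13.64 + j5.906 Ω.
Step 4 — Series with input arm Z1: Z_in = Z1 + (Z3 || Z2) = 13.64 - j304.5 Ω = 304.8∠-87.4° Ω.
Step 5 — Power factor: PF = cos(φ) = Re(Z)/|Z| = 13.644/304.81 = 0.04476.
Step 6 — Type: Im(Z) = -304.5 ⇒ leading (phase φ = -87.4°).

PF = 0.04476 (leading, φ = -87.4°)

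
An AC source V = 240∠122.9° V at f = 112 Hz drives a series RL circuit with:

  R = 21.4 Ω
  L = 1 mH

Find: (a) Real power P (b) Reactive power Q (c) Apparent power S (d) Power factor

Step 1 — Angular frequency: ω = 2π·f = 2π·112 = 703.7 rad/s.
Step 2 — Component impedances:
  R: Z = R = 21.4 Ω
  L: Z = jωL = j·703.7·0.001 = 0 + j0.7037 Ω
Step 3 — Series combination: Z_total = R + L = 21.4 + j0.7037 Ω = 21.41∠1.9° Ω.
Step 4 — Source phasor: V = 240∠122.9° V = -130.4 + j201.5 V.
Step 5 — Current: I = V / Z = -5.776 + j9.606 A = 11.21∠121.0° A.
Step 6 — Complex power: S = V·I* = 2689 + j88.41 VA.
Step 7 — Real power: P = Re(S) = 2689 W.
Step 8 — Reactive power: Q = Im(S) = 88.41 VAR.
Step 9 — Apparent power: |S| = 2690 VA.
Step 10 — Power factor: PF = P/|S| = 0.9995 (lagging).

(a) P = 2689 W  (b) Q = 88.41 VAR  (c) S = 2690 VA  (d) PF = 0.9995 (lagging)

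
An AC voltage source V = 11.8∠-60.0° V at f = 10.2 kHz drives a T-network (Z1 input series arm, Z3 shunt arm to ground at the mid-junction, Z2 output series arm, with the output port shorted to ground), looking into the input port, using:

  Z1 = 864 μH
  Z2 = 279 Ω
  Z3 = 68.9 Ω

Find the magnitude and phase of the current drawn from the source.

Step 1 — Angular frequency: ω = 2π·f = 2π·1.02e+04 = 6.409e+04 rad/s.
Step 2 — Component impedances:
  Z1: Z = jωL = j·6.409e+04·0.000864 = 0 + j55.37 Ω
  Z2: Z = R = 279 Ω
  Z3: Z = R = 68.9 Ω
Step 3 — With the output port shorted to ground, the output series arm Z2 runs from the junction to ground; the shunt arm Z3 also runs from the junction to ground. They appear in parallel: Z3 || Z2 = 55.25 Ω.
Step 4 — Series with input arm Z1: Z_in = Z1 + (Z3 || Z2) = 55.25 + j55.37 Ω = 78.23∠45.1° Ω.
Step 5 — Source phasor: V = 11.8∠-60.0° V = 5.9 - j10.22 V.
Step 6 — Ohm's law: I = V / Z_total = (5.9 - j10.22) / (55.25 + j55.37) = -0.0392 - j0.1457 A.
Step 7 — Convert to polar: |I| = 0.1508 A, ∠I = -105.1°.

I = 0.1508∠-105.1° A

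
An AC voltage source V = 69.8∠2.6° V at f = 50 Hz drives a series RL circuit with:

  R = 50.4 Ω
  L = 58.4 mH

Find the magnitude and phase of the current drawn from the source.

Step 1 — Angular frequency: ω = 2π·f = 2π·50 = 314.2 rad/s.
Step 2 — Component impedances:
  R: Z = R = 50.4 Ω
  L: Z = jωL = j·314.2·0.0584 = 0 + j18.35 Ω
Step 3 — Series combination: Z_total = R + L = 50.4 + j18.35 Ω = 53.64∠20.0° Ω.
Step 4 — Source phasor: V = 69.8∠2.6° V = 69.73 + j3.166 V.
Step 5 — Ohm's law: I = V / Z_total = (69.73 + j3.166) / (50.4 + j18.35) = 1.242 - j0.3892 A.
Step 6 — Convert to polar: |I| = 1.301 A, ∠I = -17.4°.

I = 1.301∠-17.4° A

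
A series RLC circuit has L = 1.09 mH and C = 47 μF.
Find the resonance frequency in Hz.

Step 1 — Resonance condition Im(Z)=0 gives ω₀ = 1/√(LC).
Step 2 — ω₀ = 1/√(0.00109·4.7e-05) = 4418 rad/s.
Step 3 — f₀ = ω₀/(2π) = 703.2 Hz.

f₀ = 703.2 Hz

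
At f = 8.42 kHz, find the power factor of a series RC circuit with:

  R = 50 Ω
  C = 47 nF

Step 1 — Angular frequency: ω = 2π·f = 2π·8420 = 5.29e+04 rad/s.
Step 2 — Component impedances:
  R: Z = R = 50 Ω
  C: Z = 1/(jωC) = -j/(ω·C) = 0 - j402.2 Ω
Step 3 — Series combination: Z_total = R + C = 50 - j402.2 Ω = 405.3∠-82.9° Ω.
Step 4 — Power factor: PF = cos(φ) = Re(Z)/|Z| = 50/405.3 = 0.1234.
Step 5 — Type: Im(Z) = -402.2 ⇒ leading (phase φ = -82.9°).

PF = 0.1234 (leading, φ = -82.9°)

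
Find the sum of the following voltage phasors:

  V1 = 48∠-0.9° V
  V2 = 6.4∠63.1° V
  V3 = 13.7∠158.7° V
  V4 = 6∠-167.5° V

Step 1 — Convert each phasor to rectangular form:
  V1 = 48·(cos(-0.9°) + j·sin(-0.9°)) = 47.99 - j0.754 V
  V2 = 6.4·(cos(63.1°) + j·sin(63.1°)) = 2.896 + j5.708 V
  V3 = 13.7·(cos(158.7°) + j·sin(158.7°)) = -12.76 + j4.977 V
  V4 = 6·(cos(-167.5°) + j·sin(-167.5°)) = -5.858 - j1.299 V
Step 2 — Sum components: V_total = 32.27 + j8.631 V.
Step 3 — Convert to polar: |V_total| = 33.4 V, ∠V_total = 15.0°.

V_total = 33.4∠15.0° V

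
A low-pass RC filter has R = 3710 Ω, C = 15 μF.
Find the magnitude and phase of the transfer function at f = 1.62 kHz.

Step 1 — Angular frequency: ω = 2π·1620 = 1.018e+04 rad/s.
Step 2 — Transfer function: H(jω) = 1/(1 + jωRC).
Step 3 — Denominator: 1 + jωRC = 1 + j·1.018e+04·3710·1.5e-05 = 1 + j566.4.
Step 4 — H = 3.117e-06 - j0.001765.
Step 5 — Magnitude: |H| = 0.001765 (-55.1 dB); phase: φ = -89.9°.

|H| = 0.001765 (-55.1 dB), φ = -89.9°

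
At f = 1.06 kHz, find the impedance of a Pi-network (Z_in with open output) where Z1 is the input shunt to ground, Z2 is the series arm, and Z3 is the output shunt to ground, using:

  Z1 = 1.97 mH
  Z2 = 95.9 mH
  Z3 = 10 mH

Step 1 — Angular frequency: ω = 2π·f = 2π·1060 = 6660 rad/s.
Step 2 — Component impedances:
  Z1: Z = jωL = j·6660·0.00197 = 0 + j13.12 Ω
  Z2: Z = jωL = j·6660·0.0959 = 0 + j638.7 Ω
  Z3: Z = jωL = j·6660·0.01 = 0 + j66.6 Ω
Step 3 — With open output, the series arm Z2 and the output shunt Z3 appear in series to ground: Z2 + Z3 = 0 + j705.3 Ω.
Step 4 — Parallel with input shunt Z1: Z_in = Z1 || (Z2 + Z3) = 0 + j12.88 Ω = 12.88∠90.0° Ω.

Z = 0 + j12.88 Ω = 12.88∠90.0° Ω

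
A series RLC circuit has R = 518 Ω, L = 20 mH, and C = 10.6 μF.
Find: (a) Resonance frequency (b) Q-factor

Step 1 — Resonance condition Im(Z)=0 gives ω₀ = 1/√(LC).
Step 2 — ω₀ = 1/√(0.02·1.06e-05) = 2172 rad/s.
Step 3 — f₀ = ω₀/(2π) = 345.7 Hz.
Step 4 — Series Q: Q = ω₀L/R = 2172·0.02/518 = 0.08386.

(a) f₀ = 345.7 Hz  (b) Q = 0.08386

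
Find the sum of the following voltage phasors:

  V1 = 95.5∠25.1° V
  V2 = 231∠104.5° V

Step 1 — Convert each phasor to rectangular form:
  V1 = 95.5·(cos(25.1°) + j·sin(25.1°)) = 86.48 + j40.51 V
  V2 = 231·(cos(104.5°) + j·sin(104.5°)) = -57.84 + j223.6 V
Step 2 — Sum components: V_total = 28.64 + j264.2 V.
Step 3 — Convert to polar: |V_total| = 265.7 V, ∠V_total = 83.8°.

V_total = 265.7∠83.8° V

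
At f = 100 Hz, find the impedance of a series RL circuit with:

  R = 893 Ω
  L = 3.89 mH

Step 1 — Angular frequency: ω = 2π·f = 2π·100 = 628.3 rad/s.
Step 2 — Component impedances:
  R: Z = R = 893 Ω
  L: Z = jωL = j·628.3·0.00389 = 0 + j2.444 Ω
Step 3 — Series combination: Z_total = R + L = 893 + j2.444 Ω = 893∠0.2° Ω.

Z = 893 + j2.444 Ω = 893∠0.2° Ω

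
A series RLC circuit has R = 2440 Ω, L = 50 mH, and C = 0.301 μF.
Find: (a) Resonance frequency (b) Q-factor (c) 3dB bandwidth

Step 1 — Resonance: ω₀ = 1/√(LC) = 1/√(0.05·3.01e-07) = 8151 rad/s.
Step 2 — f₀ = ω₀/(2π) = 1297 Hz.
Step 3 — Series Q: Q = ω₀L/R = 8151·0.05/2440 = 0.167.
Step 4 — Bandwidth: Δω = ω₀/Q = 4.88e+04 rad/s; BW = Δω/(2π) = 7767 Hz.

(a) f₀ = 1297 Hz  (b) Q = 0.167  (c) BW = 7767 Hz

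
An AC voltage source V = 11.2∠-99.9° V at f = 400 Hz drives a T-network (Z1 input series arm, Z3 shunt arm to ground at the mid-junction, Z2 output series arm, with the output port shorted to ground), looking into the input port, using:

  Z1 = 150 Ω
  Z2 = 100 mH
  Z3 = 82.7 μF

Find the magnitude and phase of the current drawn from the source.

Step 1 — Angular frequency: ω = 2π·f = 2π·400 = 2513 rad/s.
Step 2 — Component impedances:
  Z1: Z = R = 150 Ω
  Z2: Z = jωL = j·2513·0.1 = 0 + j251.3 Ω
  Z3: Z = 1/(jωC) = -j/(ω·C) = 0 - j4.811 Ω
Step 3 — With the output port shorted to ground, the output series arm Z2 runs from the junction to ground; the shunt arm Z3 also runs from the junction to ground. They appear in parallel: Z3 || Z2 = 0 - j4.905 Ω.
Step 4 — Series with input arm Z1: Z_in = Z1 + (Z3 || Z2) = 150 - j4.905 Ω = 150.1∠-1.9° Ω.
Step 5 — Source phasor: V = 11.2∠-99.9° V = -1.926 - j11.03 V.
Step 6 — Ohm's law: I = V / Z_total = (-1.926 - j11.03) / (150 - j4.905) = -0.01042 - j0.0739 A.
Step 7 — Convert to polar: |I| = 0.07463 A, ∠I = -98.0°.

I = 0.07463∠-98.0° A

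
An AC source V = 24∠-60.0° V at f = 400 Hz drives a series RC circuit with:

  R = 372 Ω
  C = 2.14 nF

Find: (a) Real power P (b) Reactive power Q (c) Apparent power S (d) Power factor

Step 1 — Angular frequency: ω = 2π·f = 2π·400 = 2513 rad/s.
Step 2 — Component impedances:
  R: Z = R = 372 Ω
  C: Z = 1/(jωC) = -j/(ω·C) = 0 - j1.859e+05 Ω
Step 3 — Series combination: Z_total = R + C = 372 - j1.859e+05 Ω = 1.859e+05∠-89.9° Ω.
Step 4 — Source phasor: V = 24∠-60.0° V = 12 - j20.78 V.
Step 5 — Current: I = V / Z = 0.0001119 + j6.432e-05 A = 0.0001291∠29.9° A.
Step 6 — Complex power: S = V·I* = 6.198e-06 - j0.003098 VA.
Step 7 — Real power: P = Re(S) = 6.198e-06 W.
Step 8 — Reactive power: Q = Im(S) = -0.003098 VAR.
Step 9 — Apparent power: |S| = 0.003098 VA.
Step 10 — Power factor: PF = P/|S| = 0.002001 (leading).

(a) P = 6.198e-06 W  (b) Q = -0.003098 VAR  (c) S = 0.003098 VA  (d) PF = 0.002001 (leading)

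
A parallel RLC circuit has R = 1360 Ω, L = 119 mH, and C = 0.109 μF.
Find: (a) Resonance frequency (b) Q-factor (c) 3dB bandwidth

Step 1 — Resonance: ω₀ = 1/√(LC) = 1/√(0.119·1.09e-07) = 8780 rad/s.
Step 2 — f₀ = ω₀/(2π) = 1397 Hz.
Step 3 — Parallel Q: Q = R/(ω₀L) = 1360/(8780·0.119) = 1.302.
Step 4 — Bandwidth: Δω = ω₀/Q = 6746 rad/s; BW = Δω/(2π) = 1074 Hz.

(a) f₀ = 1397 Hz  (b) Q = 1.302  (c) BW = 1074 Hz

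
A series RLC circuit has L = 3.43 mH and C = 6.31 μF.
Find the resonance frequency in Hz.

Step 1 — Resonance condition Im(Z)=0 gives ω₀ = 1/√(LC).
Step 2 — ω₀ = 1/√(0.00343·6.31e-06) = 6797 rad/s.
Step 3 — f₀ = ω₀/(2π) = 1082 Hz.

f₀ = 1082 Hz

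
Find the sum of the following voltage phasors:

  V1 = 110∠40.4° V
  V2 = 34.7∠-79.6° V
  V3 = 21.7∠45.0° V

Step 1 — Convert each phasor to rectangular form:
  V1 = 110·(cos(40.4°) + j·sin(40.4°)) = 83.77 + j71.29 V
  V2 = 34.7·(cos(-79.6°) + j·sin(-79.6°)) = 6.264 - j34.13 V
  V3 = 21.7·(cos(45.0°) + j·sin(45.0°)) = 15.34 + j15.34 V
Step 2 — Sum components: V_total = 105.4 + j52.51 V.
Step 3 — Convert to polar: |V_total| = 117.7 V, ∠V_total = 26.5°.

V_total = 117.7∠26.5° V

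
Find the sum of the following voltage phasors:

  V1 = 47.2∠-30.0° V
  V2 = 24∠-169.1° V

Step 1 — Convert each phasor to rectangular form:
  V1 = 47.2·(cos(-30.0°) + j·sin(-30.0°)) = 40.88 - j23.6 V
  V2 = 24·(cos(-169.1°) + j·sin(-169.1°)) = -23.57 - j4.538 V
Step 2 — Sum components: V_total = 17.31 - j28.14 V.
Step 3 — Convert to polar: |V_total| = 33.04 V, ∠V_total = -58.4°.

V_total = 33.04∠-58.4° V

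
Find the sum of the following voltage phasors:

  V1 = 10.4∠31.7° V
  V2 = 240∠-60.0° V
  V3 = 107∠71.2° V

Step 1 — Convert each phasor to rectangular form:
  V1 = 10.4·(cos(31.7°) + j·sin(31.7°)) = 8.848 + j5.465 V
  V2 = 240·(cos(-60.0°) + j·sin(-60.0°)) = 120 - j207.8 V
  V3 = 107·(cos(71.2°) + j·sin(71.2°)) = 34.48 + j101.3 V
Step 2 — Sum components: V_total = 163.3 - j101.1 V.
Step 3 — Convert to polar: |V_total| = 192.1 V, ∠V_total = -31.8°.

V_total = 192.1∠-31.8° V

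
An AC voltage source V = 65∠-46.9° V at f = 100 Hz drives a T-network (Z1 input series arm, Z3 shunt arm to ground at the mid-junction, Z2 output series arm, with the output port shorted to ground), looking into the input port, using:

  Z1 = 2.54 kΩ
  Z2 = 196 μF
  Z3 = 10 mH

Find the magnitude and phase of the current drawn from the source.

Step 1 — Angular frequency: ω = 2π·f = 2π·100 = 628.3 rad/s.
Step 2 — Component impedances:
  Z1: Z = R = 2540 Ω
  Z2: Z = 1/(jωC) = -j/(ω·C) = 0 - j8.12 Ω
  Z3: Z = jωL = j·628.3·0.01 = 0 + j6.283 Ω
Step 3 — With the output port shorted to ground, the output series arm Z2 runs from the junction to ground; the shunt arm Z3 also runs from the junction to ground. They appear in parallel: Z3 || Z2 = 0 + j27.77 Ω.
Step 4 — Series with input arm Z1: Z_in = Z1 + (Z3 || Z2) = 2540 + j27.77 Ω = 2540∠0.6° Ω.
Step 5 — Source phasor: V = 65∠-46.9° V = 44.41 - j47.46 V.
Step 6 — Ohm's law: I = V / Z_total = (44.41 - j47.46) / (2540 + j27.77) = 0.01728 - j0.01887 A.
Step 7 — Convert to polar: |I| = 0.02559 A, ∠I = -47.5°.

I = 0.02559∠-47.5° A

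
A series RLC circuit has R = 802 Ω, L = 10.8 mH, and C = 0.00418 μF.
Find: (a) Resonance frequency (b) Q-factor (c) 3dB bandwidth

Step 1 — Resonance condition Im(Z)=0 gives ω₀ = 1/√(LC).
Step 2 — ω₀ = 1/√(0.0108·4.18e-09) = 1.488e+05 rad/s.
Step 3 — f₀ = ω₀/(2π) = 2.369e+04 Hz.
Step 4 — Series Q: Q = ω₀L/R = 1.488e+05·0.0108/802 = 2.004.
Step 5 — 3dB bandwidth: Δω = ω₀/Q = 7.426e+04 rad/s; BW = Δω/(2π) = 1.182e+04 Hz.

(a) f₀ = 2.369e+04 Hz  (b) Q = 2.004  (c) BW = 1.182e+04 Hz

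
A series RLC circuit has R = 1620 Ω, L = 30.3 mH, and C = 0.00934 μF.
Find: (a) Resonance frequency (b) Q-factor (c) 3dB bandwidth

Step 1 — Resonance: ω₀ = 1/√(LC) = 1/√(0.0303·9.34e-09) = 5.944e+04 rad/s.
Step 2 — f₀ = ω₀/(2π) = 9461 Hz.
Step 3 — Series Q: Q = ω₀L/R = 5.944e+04·0.0303/1620 = 1.112.
Step 4 — Bandwidth: Δω = ω₀/Q = 5.347e+04 rad/s; BW = Δω/(2π) = 8509 Hz.

(a) f₀ = 9461 Hz  (b) Q = 1.112  (c) BW = 8509 Hz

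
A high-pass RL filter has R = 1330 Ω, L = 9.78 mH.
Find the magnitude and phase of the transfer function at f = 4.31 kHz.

Step 1 — Angular frequency: ω = 2π·4310 = 2.708e+04 rad/s.
Step 2 — Transfer function: H(jω) = jωL/(R + jωL).
Step 3 — Numerator jωL = j·264.8; denominator R + jωL = 1330 + j264.8.
Step 4 — H = 0.03814 + j0.1915.
Step 5 — Magnitude: |H| = 0.1953 (-14.2 dB); phase: φ = 78.7°.

|H| = 0.1953 (-14.2 dB), φ = 78.7°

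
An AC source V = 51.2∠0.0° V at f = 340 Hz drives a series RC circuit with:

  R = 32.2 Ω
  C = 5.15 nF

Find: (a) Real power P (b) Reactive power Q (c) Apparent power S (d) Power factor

Step 1 — Angular frequency: ω = 2π·f = 2π·340 = 2136 rad/s.
Step 2 — Component impedances:
  R: Z = R = 32.2 Ω
  C: Z = 1/(jωC) = -j/(ω·C) = 0 - j9.089e+04 Ω
Step 3 — Series combination: Z_total = R + C = 32.2 - j9.089e+04 Ω = 9.089e+04∠-90.0° Ω.
Step 4 — Source phasor: V = 51.2∠0.0° V = 51.2 V.
Step 5 — Current: I = V / Z = 1.996e-07 + j0.0005633 A = 0.0005633∠90.0° A.
Step 6 — Complex power: S = V·I* = 1.022e-05 - j0.02884 VA.
Step 7 — Real power: P = Re(S) = 1.022e-05 W.
Step 8 — Reactive power: Q = Im(S) = -0.02884 VAR.
Step 9 — Apparent power: |S| = 0.02884 VA.
Step 10 — Power factor: PF = P/|S| = 0.0003543 (leading).

(a) P = 1.022e-05 W  (b) Q = -0.02884 VAR  (c) S = 0.02884 VA  (d) PF = 0.0003543 (leading)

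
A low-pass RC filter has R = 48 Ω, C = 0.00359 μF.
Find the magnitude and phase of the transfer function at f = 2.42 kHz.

Step 1 — Angular frequency: ω = 2π·2420 = 1.521e+04 rad/s.
Step 2 — Transfer function: H(jω) = 1/(1 + jωRC).
Step 3 — Denominator: 1 + jωRC = 1 + j·1.521e+04·48·3.59e-09 = 1 + j0.00262.
Step 4 — H = 1 - j0.00262.
Step 5 — Magnitude: |H| = 1 (-0.0 dB); phase: φ = -0.2°.

|H| = 1 (-0.0 dB), φ = -0.2°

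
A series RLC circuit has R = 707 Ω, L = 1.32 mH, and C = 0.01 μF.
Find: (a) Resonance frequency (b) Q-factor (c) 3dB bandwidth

Step 1 — Resonance: ω₀ = 1/√(LC) = 1/√(0.00132·1e-08) = 2.752e+05 rad/s.
Step 2 — f₀ = ω₀/(2π) = 4.381e+04 Hz.
Step 3 — Series Q: Q = ω₀L/R = 2.752e+05·0.00132/707 = 0.5139.
Step 4 — Bandwidth: Δω = ω₀/Q = 5.356e+05 rad/s; BW = Δω/(2π) = 8.524e+04 Hz.

(a) f₀ = 4.381e+04 Hz  (b) Q = 0.5139  (c) BW = 8.524e+04 Hz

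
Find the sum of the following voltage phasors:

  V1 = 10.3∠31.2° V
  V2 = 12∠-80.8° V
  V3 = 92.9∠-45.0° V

Step 1 — Convert each phasor to rectangular form:
  V1 = 10.3·(cos(31.2°) + j·sin(31.2°)) = 8.81 + j5.336 V
  V2 = 12·(cos(-80.8°) + j·sin(-80.8°)) = 1.919 - j11.85 V
  V3 = 92.9·(cos(-45.0°) + j·sin(-45.0°)) = 65.69 - j65.69 V
Step 2 — Sum components: V_total = 76.42 - j72.2 V.
Step 3 — Convert to polar: |V_total| = 105.1 V, ∠V_total = -43.4°.

V_total = 105.1∠-43.4° V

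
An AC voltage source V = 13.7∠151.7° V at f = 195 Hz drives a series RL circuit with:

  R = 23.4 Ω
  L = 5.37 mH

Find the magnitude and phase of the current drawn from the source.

Step 1 — Angular frequency: ω = 2π·f = 2π·195 = 1225 rad/s.
Step 2 — Component impedances:
  R: Z = R = 23.4 Ω
  L: Z = jωL = j·1225·0.00537 = 0 + j6.579 Ω
Step 3 — Series combination: Z_total = R + L = 23.4 + j6.579 Ω = 24.31∠15.7° Ω.
Step 4 — Source phasor: V = 13.7∠151.7° V = -12.06 + j6.495 V.
Step 5 — Ohm's law: I = V / Z_total = (-12.06 + j6.495) / (23.4 + j6.579) = -0.4054 + j0.3916 A.
Step 6 — Convert to polar: |I| = 0.5636 A, ∠I = 136.0°.

I = 0.5636∠136.0° A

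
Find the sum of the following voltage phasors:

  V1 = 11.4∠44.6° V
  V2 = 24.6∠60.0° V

Step 1 — Convert each phasor to rectangular form:
  V1 = 11.4·(cos(44.6°) + j·sin(44.6°)) = 8.117 + j8.005 V
  V2 = 24.6·(cos(60.0°) + j·sin(60.0°)) = 12.3 + j21.3 V
Step 2 — Sum components: V_total = 20.42 + j29.31 V.
Step 3 — Convert to polar: |V_total| = 35.72 V, ∠V_total = 55.1°.

V_total = 35.72∠55.1° V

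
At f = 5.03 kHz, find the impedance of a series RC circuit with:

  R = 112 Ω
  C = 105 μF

Step 1 — Angular frequency: ω = 2π·f = 2π·5030 = 3.16e+04 rad/s.
Step 2 — Component impedances:
  R: Z = R = 112 Ω
  C: Z = 1/(jωC) = -j/(ω·C) = 0 - j0.3013 Ω
Step 3 — Series combination: Z_total = R + C = 112 - j0.3013 Ω = 112∠-0.2° Ω.

Z = 112 - j0.3013 Ω = 112∠-0.2° Ω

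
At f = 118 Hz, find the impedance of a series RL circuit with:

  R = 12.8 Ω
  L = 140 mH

Step 1 — Angular frequency: ω = 2π·f = 2π·118 = 741.4 rad/s.
Step 2 — Component impedances:
  R: Z = R = 12.8 Ω
  L: Z = jωL = j·741.4·0.14 = 0 + j103.8 Ω
Step 3 — Series combination: Z_total = R + L = 12.8 + j103.8 Ω = 104.6∠83.0° Ω.

Z = 12.8 + j103.8 Ω = 104.6∠83.0° Ω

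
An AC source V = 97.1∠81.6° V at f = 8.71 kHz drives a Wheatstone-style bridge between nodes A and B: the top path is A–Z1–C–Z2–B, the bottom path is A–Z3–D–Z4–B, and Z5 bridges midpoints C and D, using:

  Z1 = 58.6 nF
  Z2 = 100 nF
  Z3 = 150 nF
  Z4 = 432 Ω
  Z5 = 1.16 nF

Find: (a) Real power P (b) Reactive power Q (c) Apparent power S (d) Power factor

Step 1 — Angular frequency: ω = 2π·f = 2π·8710 = 5.473e+04 rad/s.
Step 2 — Component impedances:
  Z1: Z = 1/(jωC) = -j/(ω·C) = 0 - j311.8 Ω
  Z2: Z = 1/(jωC) = -j/(ω·C) = 0 - j182.7 Ω
  Z3: Z = 1/(jωC) = -j/(ω·C) = 0 - j121.8 Ω
  Z4: Z = R = 432 Ω
  Z5: Z = 1/(jωC) = -j/(ω·C) = 0 - j1.575e+04 Ω
Step 3 — Bridge requires nodal analysis (the Z5 bridge couples midpoints C and D, so the two paths cannot be reduced to a simple series/parallel combination). Setting node B to ground and injecting 1 A at node A, the 3-node admittance system at A, C, D solves to V_A = Z_AB = 184.9 - j229.7 Ω = 294.9∠-51.2° Ω.
Step 4 — Source phasor: V = 97.1∠81.6° V = 14.18 + j96.06 V.
Step 5 — Current: I = V / Z = -0.2236 + j0.2417 A = 0.3293∠132.8° A.
Step 6 — Complex power: S = V·I* = 20.05 - j24.91 VA.
Step 7 — Real power: P = Re(S) = 20.05 W.
Step 8 — Reactive power: Q = Im(S) = -24.91 VAR.
Step 9 — Apparent power: |S| = 31.97 VA.
Step 10 — Power factor: PF = P/|S| = 0.627 (leading).

(a) P = 20.05 W  (b) Q = -24.91 VAR  (c) S = 31.97 VA  (d) PF = 0.627 (leading)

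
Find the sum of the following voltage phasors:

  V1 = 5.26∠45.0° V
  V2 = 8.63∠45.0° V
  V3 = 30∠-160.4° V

Step 1 — Convert each phasor to rectangular form:
  V1 = 5.26·(cos(45.0°) + j·sin(45.0°)) = 3.719 + j3.719 V
  V2 = 8.63·(cos(45.0°) + j·sin(45.0°)) = 6.102 + j6.102 V
  V3 = 30·(cos(-160.4°) + j·sin(-160.4°)) = -28.26 - j10.06 V
Step 2 — Sum components: V_total = -18.44 - j0.2418 V.
Step 3 — Convert to polar: |V_total| = 18.44 V, ∠V_total = -179.2°.

V_total = 18.44∠-179.2° V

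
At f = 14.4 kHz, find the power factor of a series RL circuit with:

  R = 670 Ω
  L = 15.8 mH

Step 1 — Angular frequency: ω = 2π·f = 2π·1.44e+04 = 9.048e+04 rad/s.
Step 2 — Component impedances:
  R: Z = R = 670 Ω
  L: Z = jωL = j·9.048e+04·0.0158 = 0 + j1430 Ω
Step 3 — Series combination: Z_total = R + L = 670 + j1430 Ω = 1579∠64.9° Ω.
Step 4 — Power factor: PF = cos(φ) = Re(Z)/|Z| = 670/1578.8 = 0.4244.
Step 5 — Type: Im(Z) = 1430 ⇒ lagging (phase φ = 64.9°).

PF = 0.4244 (lagging, φ = 64.9°)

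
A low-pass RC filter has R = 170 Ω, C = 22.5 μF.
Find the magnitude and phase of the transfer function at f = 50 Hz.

Step 1 — Angular frequency: ω = 2π·50 = 314.2 rad/s.
Step 2 — Transfer function: H(jω) = 1/(1 + jωRC).
Step 3 — Denominator: 1 + jωRC = 1 + j·314.2·170·2.25e-05 = 1 + j1.202.
Step 4 — H = 0.4092 - j0.4917.
Step 5 — Magnitude: |H| = 0.6397 (-3.9 dB); phase: φ = -50.2°.

|H| = 0.6397 (-3.9 dB), φ = -50.2°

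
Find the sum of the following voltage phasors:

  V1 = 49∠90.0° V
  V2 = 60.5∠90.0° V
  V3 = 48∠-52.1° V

Step 1 — Convert each phasor to rectangular form:
  V1 = 49·(cos(90.0°) + j·sin(90.0°)) = 0 + j49 V
  V2 = 60.5·(cos(90.0°) + j·sin(90.0°)) = 0 + j60.5 V
  V3 = 48·(cos(-52.1°) + j·sin(-52.1°)) = 29.49 - j37.88 V
Step 2 — Sum components: V_total = 29.49 + j71.62 V.
Step 3 — Convert to polar: |V_total| = 77.46 V, ∠V_total = 67.6°.

V_total = 77.46∠67.6° V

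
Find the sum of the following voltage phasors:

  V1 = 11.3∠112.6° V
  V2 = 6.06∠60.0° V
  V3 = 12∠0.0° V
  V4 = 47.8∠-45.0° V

Step 1 — Convert each phasor to rectangular form:
  V1 = 11.3·(cos(112.6°) + j·sin(112.6°)) = -4.343 + j10.43 V
  V2 = 6.06·(cos(60.0°) + j·sin(60.0°)) = 3.03 + j5.248 V
  V3 = 12·(cos(0.0°) + j·sin(0.0°)) = 12 V
  V4 = 47.8·(cos(-45.0°) + j·sin(-45.0°)) = 33.8 - j33.8 V
Step 2 — Sum components: V_total = 44.49 - j18.12 V.
Step 3 — Convert to polar: |V_total| = 48.04 V, ∠V_total = -22.2°.

V_total = 48.04∠-22.2° V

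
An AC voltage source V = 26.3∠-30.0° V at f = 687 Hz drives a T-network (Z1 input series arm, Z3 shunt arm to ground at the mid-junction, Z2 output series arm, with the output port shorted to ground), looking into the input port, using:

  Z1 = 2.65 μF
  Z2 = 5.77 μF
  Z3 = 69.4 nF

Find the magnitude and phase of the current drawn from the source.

Step 1 — Angular frequency: ω = 2π·f = 2π·687 = 4317 rad/s.
Step 2 — Component impedances:
  Z1: Z = 1/(jωC) = -j/(ω·C) = 0 - j87.42 Ω
  Z2: Z = 1/(jωC) = -j/(ω·C) = 0 - j40.15 Ω
  Z3: Z = 1/(jωC) = -j/(ω·C) = 0 - j3338 Ω
Step 3 — With the output port shorted to ground, the output series arm Z2 runs from the junction to ground; the shunt arm Z3 also runs from the junction to ground. They appear in parallel: Z3 || Z2 = 0 - j39.67 Ω.
Step 4 — Series with input arm Z1: Z_in = Z1 + (Z3 || Z2) = 0 - j127.1 Ω = 127.1∠-90.0° Ω.
Step 5 — Source phasor: V = 26.3∠-30.0° V = 22.78 - j13.15 V.
Step 6 — Ohm's law: I = V / Z_total = (22.78 - j13.15) / (0 - j127.1) = 0.1035 + j0.1792 A.
Step 7 — Convert to polar: |I| = 0.2069 A, ∠I = 60.0°.

I = 0.2069∠60.0° A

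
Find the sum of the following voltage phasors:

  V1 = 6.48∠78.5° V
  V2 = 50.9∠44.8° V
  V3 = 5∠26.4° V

Step 1 — Convert each phasor to rectangular form:
  V1 = 6.48·(cos(78.5°) + j·sin(78.5°)) = 1.292 + j6.35 V
  V2 = 50.9·(cos(44.8°) + j·sin(44.8°)) = 36.12 + j35.87 V
  V3 = 5·(cos(26.4°) + j·sin(26.4°)) = 4.479 + j2.223 V
Step 2 — Sum components: V_total = 41.89 + j44.44 V.
Step 3 — Convert to polar: |V_total| = 61.07 V, ∠V_total = 46.7°.

V_total = 61.07∠46.7° V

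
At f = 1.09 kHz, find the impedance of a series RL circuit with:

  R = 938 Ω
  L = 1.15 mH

Step 1 — Angular frequency: ω = 2π·f = 2π·1090 = 6849 rad/s.
Step 2 — Component impedances:
  R: Z = R = 938 Ω
  L: Z = jωL = j·6849·0.00115 = 0 + j7.876 Ω
Step 3 — Series combination: Z_total = R + L = 938 + j7.876 Ω = 938∠0.5° Ω.

Z = 938 + j7.876 Ω = 938∠0.5° Ω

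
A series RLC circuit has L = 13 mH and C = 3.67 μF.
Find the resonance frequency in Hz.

Step 1 — Resonance condition Im(Z)=0 gives ω₀ = 1/√(LC).
Step 2 — ω₀ = 1/√(0.013·3.67e-06) = 4578 rad/s.
Step 3 — f₀ = ω₀/(2π) = 728.6 Hz.

f₀ = 728.6 Hz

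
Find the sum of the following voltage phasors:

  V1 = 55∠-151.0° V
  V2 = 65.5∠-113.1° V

Step 1 — Convert each phasor to rectangular form:
  V1 = 55·(cos(-151.0°) + j·sin(-151.0°)) = -48.1 - j26.66 V
  V2 = 65.5·(cos(-113.1°) + j·sin(-113.1°)) = -25.7 - j60.25 V
Step 2 — Sum components: V_total = -73.8 - j86.91 V.
Step 3 — Convert to polar: |V_total| = 114 V, ∠V_total = -130.3°.

V_total = 114∠-130.3° V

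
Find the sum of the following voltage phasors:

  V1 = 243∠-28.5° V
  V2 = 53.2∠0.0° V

Step 1 — Convert each phasor to rectangular form:
  V1 = 243·(cos(-28.5°) + j·sin(-28.5°)) = 213.6 - j115.9 V
  V2 = 53.2·(cos(0.0°) + j·sin(0.0°)) = 53.2 V
Step 2 — Sum components: V_total = 266.8 - j115.9 V.
Step 3 — Convert to polar: |V_total| = 290.9 V, ∠V_total = -23.5°.

V_total = 290.9∠-23.5° V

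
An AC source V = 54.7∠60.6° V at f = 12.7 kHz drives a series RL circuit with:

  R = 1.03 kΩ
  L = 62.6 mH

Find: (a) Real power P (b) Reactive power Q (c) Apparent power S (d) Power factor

Step 1 — Angular frequency: ω = 2π·f = 2π·1.27e+04 = 7.98e+04 rad/s.
Step 2 — Component impedances:
  R: Z = R = 1030 Ω
  L: Z = jωL = j·7.98e+04·0.0626 = 0 + j4995 Ω
Step 3 — Series combination: Z_total = R + L = 1030 + j4995 Ω = 5100∠78.3° Ω.
Step 4 — Source phasor: V = 54.7∠60.6° V = 26.85 + j47.66 V.
Step 5 — Current: I = V / Z = 0.01021 - j0.003269 A = 0.01072∠-17.7° A.
Step 6 — Complex power: S = V·I* = 0.1185 + j0.5746 VA.
Step 7 — Real power: P = Re(S) = 0.1185 W.
Step 8 — Reactive power: Q = Im(S) = 0.5746 VAR.
Step 9 — Apparent power: |S| = 0.5866 VA.
Step 10 — Power factor: PF = P/|S| = 0.2019 (lagging).

(a) P = 0.1185 W  (b) Q = 0.5746 VAR  (c) S = 0.5866 VA  (d) PF = 0.2019 (lagging)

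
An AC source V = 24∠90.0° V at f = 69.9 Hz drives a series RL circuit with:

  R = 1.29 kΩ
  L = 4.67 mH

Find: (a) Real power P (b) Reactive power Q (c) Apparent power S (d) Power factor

Step 1 — Angular frequency: ω = 2π·f = 2π·69.9 = 439.2 rad/s.
Step 2 — Component impedances:
  R: Z = R = 1290 Ω
  L: Z = jωL = j·439.2·0.00467 = 0 + j2.051 Ω
Step 3 — Series combination: Z_total = R + L = 1290 + j2.051 Ω = 1290∠0.1° Ω.
Step 4 — Source phasor: V = 24∠90.0° V = 0 + j24 V.
Step 5 — Current: I = V / Z = 2.958e-05 + j0.0186 A = 0.0186∠89.9° A.
Step 6 — Complex power: S = V·I* = 0.4465 + j0.0007099 VA.
Step 7 — Real power: P = Re(S) = 0.4465 W.
Step 8 — Reactive power: Q = Im(S) = 0.0007099 VAR.
Step 9 — Apparent power: |S| = 0.4465 VA.
Step 10 — Power factor: PF = P/|S| = 1 (lagging).

(a) P = 0.4465 W  (b) Q = 0.0007099 VAR  (c) S = 0.4465 VA  (d) PF = 1 (lagging)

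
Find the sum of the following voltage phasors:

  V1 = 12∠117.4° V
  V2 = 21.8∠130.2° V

Step 1 — Convert each phasor to rectangular form:
  V1 = 12·(cos(117.4°) + j·sin(117.4°)) = -5.522 + j10.65 V
  V2 = 21.8·(cos(130.2°) + j·sin(130.2°)) = -14.07 + j16.65 V
Step 2 — Sum components: V_total = -19.59 + j27.3 V.
Step 3 — Convert to polar: |V_total| = 33.61 V, ∠V_total = 125.7°.

V_total = 33.61∠125.7° V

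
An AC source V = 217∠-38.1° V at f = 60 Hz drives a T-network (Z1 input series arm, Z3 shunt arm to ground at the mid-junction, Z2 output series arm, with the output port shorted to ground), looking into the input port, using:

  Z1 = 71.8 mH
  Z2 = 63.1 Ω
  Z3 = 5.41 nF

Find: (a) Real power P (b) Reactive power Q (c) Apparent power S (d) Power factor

Step 1 — Angular frequency: ω = 2π·f = 2π·60 = 377 rad/s.
Step 2 — Component impedances:
  Z1: Z = jωL = j·377·0.0718 = 0 + j27.07 Ω
  Z2: Z = R = 63.1 Ω
  Z3: Z = 1/(jωC) = -j/(ω·C) = 0 - j4.903e+05 Ω
Step 3 — With the output port shorted to ground, the output series arm Z2 runs from the junction to ground; the shunt arm Z3 also runs from the junction to ground. They appear in parallel: Z3 || Z2 = 63.1 - j0.008121 Ω.
Step 4 — Series with input arm Z1: Z_in = Z1 + (Z3 || Z2) = 63.1 + j27.06 Ω = 68.66∠23.2° Ω.
Step 5 — Source phasor: V = 217∠-38.1° V = 170.8 - j133.9 V.
Step 6 — Current: I = V / Z = 1.517 - j2.773 A = 3.161∠-61.3° A.
Step 7 — Complex power: S = V·I* = 630.3 + j270.3 VA.
Step 8 — Real power: P = Re(S) = 630.3 W.
Step 9 — Reactive power: Q = Im(S) = 270.3 VAR.
Step 10 — Apparent power: |S| = 685.9 VA.
Step 11 — Power factor: PF = P/|S| = 0.9191 (lagging).

(a) P = 630.3 W  (b) Q = 270.3 VAR  (c) S = 685.9 VA  (d) PF = 0.9191 (lagging)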